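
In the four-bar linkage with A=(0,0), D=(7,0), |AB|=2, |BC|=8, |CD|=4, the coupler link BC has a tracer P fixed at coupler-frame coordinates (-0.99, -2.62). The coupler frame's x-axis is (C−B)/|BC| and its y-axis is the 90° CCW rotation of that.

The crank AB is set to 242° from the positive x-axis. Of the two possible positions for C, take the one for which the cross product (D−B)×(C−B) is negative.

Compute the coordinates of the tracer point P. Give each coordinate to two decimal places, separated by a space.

A=(0,0), D=(7.00,0)
B = A + 2.00·(cos242°, sin242°) = (-0.9389, -1.7659)
|BD| = 8.1330
circle(B,8.00) ∩ circle(D,4.00): a=7.0174, h=3.8413
  candidates: C₊=(5.0770,3.5074) cross=31.241; C₋=(6.7451,-3.9919) cross=-31.241
  mode - wants cross < 0 → take C=(6.7451,-3.9919) (cross=-31.241)
ex = (C−B)/|BC| = (0.9605,-0.2782); ey = (0.2782,0.9605)
P = B + -0.99·ex + -2.62·ey = (-2.6189,-4.0070)

-2.62 -4.01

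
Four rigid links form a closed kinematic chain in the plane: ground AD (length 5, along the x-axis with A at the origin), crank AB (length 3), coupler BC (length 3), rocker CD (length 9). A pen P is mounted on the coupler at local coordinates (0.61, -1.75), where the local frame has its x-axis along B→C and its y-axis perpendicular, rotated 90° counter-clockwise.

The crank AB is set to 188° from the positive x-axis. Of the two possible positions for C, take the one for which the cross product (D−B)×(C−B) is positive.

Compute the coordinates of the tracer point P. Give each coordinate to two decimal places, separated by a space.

A=(0,0), D=(5.00,0)
B = A + 3.00·(cos188°, sin188°) = (-2.9708, -0.4175)
|BD| = 7.9817
circle(B,3.00) ∩ circle(D,9.00): a=-0.5194, h=2.9547
  candidates: C₊=(-3.6441,2.5060) cross=23.584; C₋=(-3.3350,-3.3953) cross=-23.584
  mode + wants cross > 0 → take C=(-3.6441,2.5060) (cross=23.584)
ex = (C−B)/|BC| = (-0.2244,0.9745); ey = (-0.9745,-0.2244)
P = B + 0.61·ex + -1.75·ey = (-1.4023,0.5697)

-1.40 0.57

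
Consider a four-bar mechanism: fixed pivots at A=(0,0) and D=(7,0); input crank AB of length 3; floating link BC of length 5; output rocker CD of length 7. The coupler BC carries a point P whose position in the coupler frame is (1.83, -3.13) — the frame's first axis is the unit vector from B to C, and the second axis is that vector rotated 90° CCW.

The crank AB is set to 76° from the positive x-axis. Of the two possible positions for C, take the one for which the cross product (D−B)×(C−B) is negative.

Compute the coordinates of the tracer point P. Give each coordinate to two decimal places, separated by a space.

-2.54 1.35

A=(0,0), D=(7.00,0)
B = A + 3.00·(cos76°, sin76°) = (0.7258, 2.9109)
|BD| = 6.9166
circle(B,5.00) ∩ circle(D,7.00): a=1.7233, h=4.6936
  candidates: C₊=(4.2644,6.4433) cross=32.464; C₋=(0.3137,-2.0721) cross=-32.464
  mode - wants cross < 0 → take C=(0.3137,-2.0721) (cross=-32.464)
ex = (C−B)/|BC| = (-0.0824,-0.9966); ey = (0.9966,-0.0824)
P = B + 1.83·ex + -3.13·ey = (-2.5444,1.3451)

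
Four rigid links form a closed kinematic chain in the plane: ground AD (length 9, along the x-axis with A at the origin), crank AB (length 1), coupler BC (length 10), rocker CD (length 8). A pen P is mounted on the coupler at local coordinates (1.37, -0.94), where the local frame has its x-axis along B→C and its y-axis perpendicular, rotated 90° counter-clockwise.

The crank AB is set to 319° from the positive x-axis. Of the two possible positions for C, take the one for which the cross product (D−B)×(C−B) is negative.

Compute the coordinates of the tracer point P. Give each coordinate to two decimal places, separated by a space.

A=(0,0), D=(9.00,0)
B = A + 1.00·(cos319°, sin319°) = (0.7547, -0.6561)
|BD| = 8.2713
circle(B,10.00) ∩ circle(D,8.00): a=6.3119, h=7.7563
  candidates: C₊=(6.4315,7.5765) cross=64.155; C₋=(7.6619,-7.8873) cross=-64.155
  mode - wants cross < 0 → take C=(7.6619,-7.8873) (cross=-64.155)
ex = (C−B)/|BC| = (0.6907,-0.7231); ey = (0.7231,0.6907)
P = B + 1.37·ex + -0.94·ey = (1.0213,-2.2960)

1.02 -2.30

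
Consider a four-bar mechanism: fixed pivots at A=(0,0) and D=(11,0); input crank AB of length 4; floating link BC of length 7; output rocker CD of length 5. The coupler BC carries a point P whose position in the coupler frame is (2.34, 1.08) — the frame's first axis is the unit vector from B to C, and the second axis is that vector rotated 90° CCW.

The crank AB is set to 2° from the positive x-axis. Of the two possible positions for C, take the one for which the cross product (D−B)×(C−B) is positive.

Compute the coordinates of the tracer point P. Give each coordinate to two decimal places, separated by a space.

5.07 2.48

A=(0,0), D=(11.00,0)
B = A + 4.00·(cos2°, sin2°) = (3.9976, 0.1396)
|BD| = 7.0038
circle(B,7.00) ∩ circle(D,5.00): a=5.2153, h=4.6692
  candidates: C₊=(9.3049,4.7039) cross=32.702; C₋=(9.1187,-4.6326) cross=-32.702
  mode + wants cross > 0 → take C=(9.3049,4.7039) (cross=32.702)
ex = (C−B)/|BC| = (0.7582,0.6520); ey = (-0.6520,0.7582)
P = B + 2.34·ex + 1.08·ey = (5.0675,2.4842)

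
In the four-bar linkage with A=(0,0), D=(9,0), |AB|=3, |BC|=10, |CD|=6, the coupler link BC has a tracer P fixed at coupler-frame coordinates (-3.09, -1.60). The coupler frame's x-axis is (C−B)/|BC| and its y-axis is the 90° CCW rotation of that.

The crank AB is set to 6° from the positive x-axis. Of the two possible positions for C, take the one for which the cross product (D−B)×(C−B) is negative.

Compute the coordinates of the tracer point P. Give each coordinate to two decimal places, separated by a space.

A=(0,0), D=(9.00,0)
B = A + 3.00·(cos6°, sin6°) = (2.9836, 0.3136)
|BD| = 6.0246
circle(B,10.00) ∩ circle(D,6.00): a=8.3239, h=5.5420
  candidates: C₊=(11.5846,5.4148) cross=33.388; C₋=(11.0077,-5.6541) cross=-33.388
  mode - wants cross < 0 → take C=(11.0077,-5.6541) (cross=-33.388)
ex = (C−B)/|BC| = (0.8024,-0.5968); ey = (0.5968,0.8024)
P = B + -3.09·ex + -1.60·ey = (-0.4507,0.8738)

-0.45 0.87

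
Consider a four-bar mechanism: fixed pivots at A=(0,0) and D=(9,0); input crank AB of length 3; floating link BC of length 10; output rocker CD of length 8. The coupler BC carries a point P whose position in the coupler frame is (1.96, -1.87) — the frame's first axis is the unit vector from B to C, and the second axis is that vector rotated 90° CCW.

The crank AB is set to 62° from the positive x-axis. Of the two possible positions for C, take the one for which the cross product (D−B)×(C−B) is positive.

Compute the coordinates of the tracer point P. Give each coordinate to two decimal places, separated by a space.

A=(0,0), D=(9.00,0)
B = A + 3.00·(cos62°, sin62°) = (1.4084, 2.6488)
|BD| = 8.0404
circle(B,10.00) ∩ circle(D,8.00): a=6.2589, h=7.7991
  candidates: C₊=(9.8873,7.9506) cross=62.708; C₋=(4.7486,-6.7768) cross=-62.708
  mode + wants cross > 0 → take C=(9.8873,7.9506) (cross=62.708)
ex = (C−B)/|BC| = (0.8479,0.5302); ey = (-0.5302,0.8479)
P = B + 1.96·ex + -1.87·ey = (4.0617,2.1025)

4.06 2.10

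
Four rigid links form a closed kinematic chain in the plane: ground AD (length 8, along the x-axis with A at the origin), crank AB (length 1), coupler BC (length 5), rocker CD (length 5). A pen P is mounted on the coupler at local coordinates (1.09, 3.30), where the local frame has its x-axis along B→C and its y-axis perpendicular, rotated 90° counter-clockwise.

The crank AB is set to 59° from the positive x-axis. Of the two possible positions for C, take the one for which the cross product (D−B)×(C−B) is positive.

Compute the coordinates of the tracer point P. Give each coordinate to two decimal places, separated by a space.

-0.46 4.19

A=(0,0), D=(8.00,0)
B = A + 1.00·(cos59°, sin59°) = (0.5150, 0.8572)
|BD| = 7.5339
circle(B,5.00) ∩ circle(D,5.00): a=3.7669, h=3.2879
  candidates: C₊=(4.6316,3.6951) cross=24.770; C₋=(3.8834,-2.8379) cross=-24.770
  mode + wants cross > 0 → take C=(4.6316,3.6951) (cross=24.770)
ex = (C−B)/|BC| = (0.8233,0.5676); ey = (-0.5676,0.8233)
P = B + 1.09·ex + 3.30·ey = (-0.4606,4.1928)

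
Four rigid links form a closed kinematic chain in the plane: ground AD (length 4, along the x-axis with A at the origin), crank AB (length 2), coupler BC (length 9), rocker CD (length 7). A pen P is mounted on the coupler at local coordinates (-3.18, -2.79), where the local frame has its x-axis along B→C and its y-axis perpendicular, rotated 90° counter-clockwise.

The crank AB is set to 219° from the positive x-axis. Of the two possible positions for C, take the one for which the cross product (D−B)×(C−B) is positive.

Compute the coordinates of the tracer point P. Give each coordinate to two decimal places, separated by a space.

A=(0,0), D=(4.00,0)
B = A + 2.00·(cos219°, sin219°) = (-1.5543, -1.2586)
|BD| = 5.6951
circle(B,9.00) ∩ circle(D,7.00): a=5.6570, h=6.9999
  candidates: C₊=(2.4158,6.8184) cross=39.865; C₋=(5.5098,-6.8352) cross=-39.865
  mode + wants cross > 0 → take C=(2.4158,6.8184) (cross=39.865)
ex = (C−B)/|BC| = (0.4411,0.8974); ey = (-0.8974,0.4411)
P = B + -3.18·ex + -2.79·ey = (-0.4532,-5.3433)

-0.45 -5.34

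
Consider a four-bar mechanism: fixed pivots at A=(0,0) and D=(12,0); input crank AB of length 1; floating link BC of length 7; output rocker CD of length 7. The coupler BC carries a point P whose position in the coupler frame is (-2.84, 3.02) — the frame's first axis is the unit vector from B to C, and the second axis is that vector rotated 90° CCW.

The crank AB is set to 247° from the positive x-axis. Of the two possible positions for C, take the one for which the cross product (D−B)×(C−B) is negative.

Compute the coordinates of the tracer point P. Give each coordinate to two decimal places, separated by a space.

A=(0,0), D=(12.00,0)
B = A + 1.00·(cos247°, sin247°) = (-0.3907, -0.9205)
|BD| = 12.4249
circle(B,7.00) ∩ circle(D,7.00): a=6.2124, h=3.2258
  candidates: C₊=(5.5657,2.7567) cross=40.080; C₋=(6.0436,-3.6772) cross=-40.080
  mode - wants cross < 0 → take C=(6.0436,-3.6772) (cross=-40.080)
ex = (C−B)/|BC| = (0.9192,-0.3938); ey = (0.3938,0.9192)
P = B + -2.84·ex + 3.02·ey = (-1.8119,2.9739)

-1.81 2.97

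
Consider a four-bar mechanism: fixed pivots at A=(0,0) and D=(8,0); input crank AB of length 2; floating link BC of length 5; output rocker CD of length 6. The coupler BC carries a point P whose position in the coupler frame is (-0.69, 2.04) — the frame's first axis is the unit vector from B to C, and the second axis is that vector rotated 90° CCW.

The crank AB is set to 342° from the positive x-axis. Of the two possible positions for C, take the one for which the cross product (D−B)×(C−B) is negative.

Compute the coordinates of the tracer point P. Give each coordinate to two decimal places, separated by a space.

3.28 1.04

A=(0,0), D=(8.00,0)
B = A + 2.00·(cos342°, sin342°) = (1.9021, -0.6180)
|BD| = 6.1291
circle(B,5.00) ∩ circle(D,6.00): a=2.1672, h=4.5059
  candidates: C₊=(3.6039,4.0834) cross=27.617; C₋=(4.5126,-4.8824) cross=-27.617
  mode - wants cross < 0 → take C=(4.5126,-4.8824) (cross=-27.617)
ex = (C−B)/|BC| = (0.5221,-0.8529); ey = (0.8529,0.5221)
P = B + -0.69·ex + 2.04·ey = (3.2817,1.0355)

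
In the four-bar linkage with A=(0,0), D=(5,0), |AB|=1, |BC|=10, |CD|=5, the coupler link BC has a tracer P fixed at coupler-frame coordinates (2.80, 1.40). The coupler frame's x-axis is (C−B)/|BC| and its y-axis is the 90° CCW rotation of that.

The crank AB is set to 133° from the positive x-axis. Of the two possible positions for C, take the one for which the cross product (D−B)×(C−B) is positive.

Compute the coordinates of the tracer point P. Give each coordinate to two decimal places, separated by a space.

1.75 2.70

A=(0,0), D=(5.00,0)
B = A + 1.00·(cos133°, sin133°) = (-0.6820, 0.7314)
|BD| = 5.7289
circle(B,10.00) ∩ circle(D,5.00): a=9.4102, h=3.3834
  candidates: C₊=(9.0832,2.8858) cross=19.383; C₋=(8.2193,-3.8257) cross=-19.383
  mode + wants cross > 0 → take C=(9.0832,2.8858) (cross=19.383)
ex = (C−B)/|BC| = (0.9765,0.2154); ey = (-0.2154,0.9765)
P = B + 2.80·ex + 1.40·ey = (1.7506,2.7017)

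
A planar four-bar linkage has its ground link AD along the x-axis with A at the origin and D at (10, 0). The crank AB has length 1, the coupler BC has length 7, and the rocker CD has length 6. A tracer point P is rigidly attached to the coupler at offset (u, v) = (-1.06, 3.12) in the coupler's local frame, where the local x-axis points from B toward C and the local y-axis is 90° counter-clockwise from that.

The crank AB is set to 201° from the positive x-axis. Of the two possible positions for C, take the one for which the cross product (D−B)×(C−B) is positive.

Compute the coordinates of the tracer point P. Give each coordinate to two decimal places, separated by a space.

-3.48 1.73

A=(0,0), D=(10.00,0)
B = A + 1.00·(cos201°, sin201°) = (-0.9336, -0.3584)
|BD| = 10.9395
circle(B,7.00) ∩ circle(D,6.00): a=6.0639, h=3.4970
  candidates: C₊=(5.0125,3.3354) cross=38.255; C₋=(5.2416,-3.6548) cross=-38.255
  mode + wants cross > 0 → take C=(5.0125,3.3354) (cross=38.255)
ex = (C−B)/|BC| = (0.8494,0.5277); ey = (-0.5277,0.8494)
P = B + -1.06·ex + 3.12·ey = (-3.4804,1.7325)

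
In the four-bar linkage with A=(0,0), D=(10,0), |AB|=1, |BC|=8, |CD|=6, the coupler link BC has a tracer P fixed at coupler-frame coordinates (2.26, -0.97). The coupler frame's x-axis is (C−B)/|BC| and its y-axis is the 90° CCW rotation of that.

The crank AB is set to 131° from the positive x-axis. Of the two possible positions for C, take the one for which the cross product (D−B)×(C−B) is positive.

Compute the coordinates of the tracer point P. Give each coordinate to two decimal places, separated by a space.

A=(0,0), D=(10.00,0)
B = A + 1.00·(cos131°, sin131°) = (-0.6561, 0.7547)
|BD| = 10.6828
circle(B,8.00) ∩ circle(D,6.00): a=6.6519, h=4.4443
  candidates: C₊=(6.2932,4.7180) cross=47.478; C₋=(5.6652,-4.1485) cross=-47.478
  mode + wants cross > 0 → take C=(6.2932,4.7180) (cross=47.478)
ex = (C−B)/|BC| = (0.8687,0.4954); ey = (-0.4954,0.8687)
P = B + 2.26·ex + -0.97·ey = (1.7877,1.0317)

1.79 1.03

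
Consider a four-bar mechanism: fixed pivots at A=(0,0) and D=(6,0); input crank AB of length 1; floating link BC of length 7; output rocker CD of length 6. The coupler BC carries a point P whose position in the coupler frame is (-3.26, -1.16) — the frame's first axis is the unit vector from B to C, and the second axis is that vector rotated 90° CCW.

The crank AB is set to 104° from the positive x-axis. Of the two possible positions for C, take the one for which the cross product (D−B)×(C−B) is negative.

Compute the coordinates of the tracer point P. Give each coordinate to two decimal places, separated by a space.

A=(0,0), D=(6.00,0)
B = A + 1.00·(cos104°, sin104°) = (-0.2419, 0.9703)
|BD| = 6.3169
circle(B,7.00) ∩ circle(D,6.00): a=4.1874, h=5.6094
  candidates: C₊=(4.7574,5.8699) cross=35.434; C₋=(3.0342,-5.2157) cross=-35.434
  mode - wants cross < 0 → take C=(3.0342,-5.2157) (cross=-35.434)
ex = (C−B)/|BC| = (0.4680,-0.8837); ey = (0.8837,0.4680)
P = B + -3.26·ex + -1.16·ey = (-2.7928,3.3083)

-2.79 3.31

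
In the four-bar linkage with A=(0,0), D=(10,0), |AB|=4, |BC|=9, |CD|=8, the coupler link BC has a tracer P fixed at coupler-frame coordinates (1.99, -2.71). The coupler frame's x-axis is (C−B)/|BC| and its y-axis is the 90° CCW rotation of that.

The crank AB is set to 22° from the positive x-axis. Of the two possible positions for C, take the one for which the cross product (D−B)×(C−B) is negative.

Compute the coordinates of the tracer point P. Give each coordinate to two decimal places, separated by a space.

1.70 -1.20

A=(0,0), D=(10.00,0)
B = A + 4.00·(cos22°, sin22°) = (3.7087, 1.4984)
|BD| = 6.4672
circle(B,9.00) ∩ circle(D,8.00): a=4.5479, h=7.7664
  candidates: C₊=(9.9323,7.9997) cross=50.227; C₋=(6.3335,-7.1103) cross=-50.227
  mode - wants cross < 0 → take C=(6.3335,-7.1103) (cross=-50.227)
ex = (C−B)/|BC| = (0.2916,-0.9565); ey = (0.9565,0.2916)
P = B + 1.99·ex + -2.71·ey = (1.6969,-1.1954)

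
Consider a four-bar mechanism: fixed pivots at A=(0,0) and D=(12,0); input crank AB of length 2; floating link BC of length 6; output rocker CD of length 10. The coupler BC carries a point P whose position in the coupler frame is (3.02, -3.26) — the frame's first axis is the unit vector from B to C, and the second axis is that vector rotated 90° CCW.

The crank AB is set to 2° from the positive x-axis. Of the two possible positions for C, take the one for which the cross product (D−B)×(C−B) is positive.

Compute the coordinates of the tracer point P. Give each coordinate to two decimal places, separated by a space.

A=(0,0), D=(12.00,0)
B = A + 2.00·(cos2°, sin2°) = (1.9988, 0.0698)
|BD| = 10.0015
circle(B,6.00) ∩ circle(D,10.00): a=1.8012, h=5.7233
  candidates: C₊=(3.8399,5.7803) cross=57.241; C₋=(3.7600,-5.6659) cross=-57.241
  mode + wants cross > 0 → take C=(3.8399,5.7803) (cross=57.241)
ex = (C−B)/|BC| = (0.3068,0.9518); ey = (-0.9518,0.3068)
P = B + 3.02·ex + -3.26·ey = (6.0282,1.9438)

6.03 1.94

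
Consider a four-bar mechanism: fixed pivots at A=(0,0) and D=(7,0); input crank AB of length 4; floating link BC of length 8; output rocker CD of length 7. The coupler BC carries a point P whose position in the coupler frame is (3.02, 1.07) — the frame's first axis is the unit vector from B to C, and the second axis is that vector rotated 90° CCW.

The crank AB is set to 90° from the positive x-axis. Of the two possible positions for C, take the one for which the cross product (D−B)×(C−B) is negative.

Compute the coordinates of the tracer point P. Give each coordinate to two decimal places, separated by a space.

1.51 1.17

A=(0,0), D=(7.00,0)
B = A + 4.00·(cos90°, sin90°) = (0.0000, 4.0000)
|BD| = 8.0623
circle(B,8.00) ∩ circle(D,7.00): a=4.9614, h=6.2757
  candidates: C₊=(7.4213,6.9873) cross=50.596; C₋=(1.1941,-3.9104) cross=-50.596
  mode - wants cross < 0 → take C=(1.1941,-3.9104) (cross=-50.596)
ex = (C−B)/|BC| = (0.1493,-0.9888); ey = (0.9888,0.1493)
P = B + 3.02·ex + 1.07·ey = (1.5088,1.1735)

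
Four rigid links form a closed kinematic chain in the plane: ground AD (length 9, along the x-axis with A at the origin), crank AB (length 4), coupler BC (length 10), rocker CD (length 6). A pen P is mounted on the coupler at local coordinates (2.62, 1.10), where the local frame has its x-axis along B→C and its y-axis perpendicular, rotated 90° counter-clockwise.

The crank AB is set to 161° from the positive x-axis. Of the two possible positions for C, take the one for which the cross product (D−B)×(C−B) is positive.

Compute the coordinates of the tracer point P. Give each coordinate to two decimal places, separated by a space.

-1.73 3.27

A=(0,0), D=(9.00,0)
B = A + 4.00·(cos161°, sin161°) = (-3.7821, 1.3023)
|BD| = 12.8482
circle(B,10.00) ∩ circle(D,6.00): a=8.9147, h=4.5307
  candidates: C₊=(5.5460,4.9061) cross=58.212; C₋=(4.6275,-4.1087) cross=-58.212
  mode + wants cross > 0 → take C=(5.5460,4.9061) (cross=58.212)
ex = (C−B)/|BC| = (0.9328,0.3604); ey = (-0.3604,0.9328)
P = B + 2.62·ex + 1.10·ey = (-1.7345,3.2726)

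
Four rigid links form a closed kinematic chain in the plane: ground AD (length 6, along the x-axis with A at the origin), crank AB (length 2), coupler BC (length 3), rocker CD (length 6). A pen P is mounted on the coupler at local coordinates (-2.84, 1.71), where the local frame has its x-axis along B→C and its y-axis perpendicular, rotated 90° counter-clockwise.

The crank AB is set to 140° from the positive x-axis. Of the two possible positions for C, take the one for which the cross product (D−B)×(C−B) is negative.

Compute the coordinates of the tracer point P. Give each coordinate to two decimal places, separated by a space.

A=(0,0), D=(6.00,0)
B = A + 2.00·(cos140°, sin140°) = (-1.5321, 1.2856)
|BD| = 7.6410
circle(B,3.00) ∩ circle(D,6.00): a=2.0537, h=2.1868
  candidates: C₊=(0.8603,3.0957) cross=16.710; C₋=(0.1244,-1.2156) cross=-16.710
  mode - wants cross < 0 → take C=(0.1244,-1.2156) (cross=-16.710)
ex = (C−B)/|BC| = (0.5522,-0.8337); ey = (0.8337,0.5522)
P = B + -2.84·ex + 1.71·ey = (-1.6746,4.5976)

-1.67 4.60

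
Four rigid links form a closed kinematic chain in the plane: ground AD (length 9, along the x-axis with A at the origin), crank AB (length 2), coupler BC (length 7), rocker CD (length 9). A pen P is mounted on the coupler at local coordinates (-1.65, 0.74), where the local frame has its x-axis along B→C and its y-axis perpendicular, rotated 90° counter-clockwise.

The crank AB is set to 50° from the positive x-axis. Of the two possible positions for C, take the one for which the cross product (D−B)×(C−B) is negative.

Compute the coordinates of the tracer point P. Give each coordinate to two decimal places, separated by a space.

A=(0,0), D=(9.00,0)
B = A + 2.00·(cos50°, sin50°) = (1.2856, 1.5321)
|BD| = 7.8651
circle(B,7.00) ∩ circle(D,9.00): a=1.8982, h=6.7377
  candidates: C₊=(4.4599,7.7710) cross=52.993; C₋=(1.8350,-5.4463) cross=-52.993
  mode - wants cross < 0 → take C=(1.8350,-5.4463) (cross=-52.993)
ex = (C−B)/|BC| = (0.0785,-0.9969); ey = (0.9969,0.0785)
P = B + -1.65·ex + 0.74·ey = (1.8938,3.2351)

1.89 3.24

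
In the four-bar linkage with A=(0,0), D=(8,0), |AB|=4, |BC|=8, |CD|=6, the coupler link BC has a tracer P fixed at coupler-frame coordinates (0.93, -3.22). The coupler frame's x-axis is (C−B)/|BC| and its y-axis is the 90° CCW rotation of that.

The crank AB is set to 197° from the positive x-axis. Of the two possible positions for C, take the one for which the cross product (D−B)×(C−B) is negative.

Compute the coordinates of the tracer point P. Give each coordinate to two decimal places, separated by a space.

A=(0,0), D=(8.00,0)
B = A + 4.00·(cos197°, sin197°) = (-3.8252, -1.1695)
|BD| = 11.8829
circle(B,8.00) ∩ circle(D,6.00): a=7.1196, h=3.6484
  candidates: C₊=(2.9008,3.1619) cross=43.354; C₋=(3.6189,-4.0995) cross=-43.354
  mode - wants cross < 0 → take C=(3.6189,-4.0995) (cross=-43.354)
ex = (C−B)/|BC| = (0.9305,-0.3663); ey = (0.3663,0.9305)
P = B + 0.93·ex + -3.22·ey = (-4.1392,-4.5064)

-4.14 -4.51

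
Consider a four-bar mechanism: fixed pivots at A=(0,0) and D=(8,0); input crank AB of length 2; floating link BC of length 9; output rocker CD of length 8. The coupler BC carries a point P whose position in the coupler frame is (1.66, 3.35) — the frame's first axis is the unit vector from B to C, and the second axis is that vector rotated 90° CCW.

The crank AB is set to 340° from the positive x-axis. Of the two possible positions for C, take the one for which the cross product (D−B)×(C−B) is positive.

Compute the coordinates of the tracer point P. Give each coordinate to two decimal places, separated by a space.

-0.54 2.17

A=(0,0), D=(8.00,0)
B = A + 2.00·(cos340°, sin340°) = (1.8794, -0.6840)
|BD| = 6.1587
circle(B,9.00) ∩ circle(D,8.00): a=4.4595, h=7.8175
  candidates: C₊=(5.4430,7.5804) cross=48.146; C₋=(7.1796,-7.9578) cross=-48.146
  mode + wants cross > 0 → take C=(5.4430,7.5804) (cross=48.146)
ex = (C−B)/|BC| = (0.3960,0.9183); ey = (-0.9183,0.3960)
P = B + 1.66·ex + 3.35·ey = (-0.5395,2.1668)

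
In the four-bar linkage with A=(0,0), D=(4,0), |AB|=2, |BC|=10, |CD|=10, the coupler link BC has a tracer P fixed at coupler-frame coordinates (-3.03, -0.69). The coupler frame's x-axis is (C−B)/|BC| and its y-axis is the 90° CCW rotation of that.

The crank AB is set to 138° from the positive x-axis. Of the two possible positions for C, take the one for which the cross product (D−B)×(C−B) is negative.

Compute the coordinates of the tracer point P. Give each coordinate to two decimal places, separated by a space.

A=(0,0), D=(4.00,0)
B = A + 2.00·(cos138°, sin138°) = (-1.4863, 1.3383)
|BD| = 5.6472
circle(B,10.00) ∩ circle(D,10.00): a=2.8236, h=9.5931
  candidates: C₊=(3.5302,9.9890) cross=54.174; C₋=(-1.0165,-8.6507) cross=-54.174
  mode - wants cross < 0 → take C=(-1.0165,-8.6507) (cross=-54.174)
ex = (C−B)/|BC| = (0.0470,-0.9989); ey = (0.9989,0.0470)
P = B + -3.03·ex + -0.69·ey = (-2.3179,4.3325)

-2.32 4.33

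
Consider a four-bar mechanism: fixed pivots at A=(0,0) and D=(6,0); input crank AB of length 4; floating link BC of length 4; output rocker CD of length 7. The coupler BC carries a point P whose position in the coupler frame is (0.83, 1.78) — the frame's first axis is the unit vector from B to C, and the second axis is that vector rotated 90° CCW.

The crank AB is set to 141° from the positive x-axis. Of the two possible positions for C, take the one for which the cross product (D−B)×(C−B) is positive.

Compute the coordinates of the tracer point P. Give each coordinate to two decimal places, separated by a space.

-3.16 4.48

A=(0,0), D=(6.00,0)
B = A + 4.00·(cos141°, sin141°) = (-3.1086, 2.5173)
|BD| = 9.4500
circle(B,4.00) ∩ circle(D,7.00): a=2.9790, h=2.6694
  candidates: C₊=(0.4738,4.2967) cross=25.226; C₋=(-0.9483,-0.8492) cross=-25.226
  mode + wants cross > 0 → take C=(0.4738,4.2967) (cross=25.226)
ex = (C−B)/|BC| = (0.8956,0.4449); ey = (-0.4449,0.8956)
P = B + 0.83·ex + 1.78·ey = (-3.1571,4.4807)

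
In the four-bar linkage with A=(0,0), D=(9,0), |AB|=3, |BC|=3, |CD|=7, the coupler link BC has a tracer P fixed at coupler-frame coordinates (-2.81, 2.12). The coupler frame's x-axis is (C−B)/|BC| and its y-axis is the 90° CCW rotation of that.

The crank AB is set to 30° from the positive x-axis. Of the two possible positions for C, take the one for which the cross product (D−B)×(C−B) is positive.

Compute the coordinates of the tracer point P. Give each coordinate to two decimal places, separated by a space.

-0.28 -0.52

A=(0,0), D=(9.00,0)
B = A + 3.00·(cos30°, sin30°) = (2.5981, 1.5000)
|BD| = 6.5753
circle(B,3.00) ∩ circle(D,7.00): a=0.2460, h=2.9899
  candidates: C₊=(3.5196,4.3549) cross=19.660; C₋=(2.1555,-1.4672) cross=-19.660
  mode + wants cross > 0 → take C=(3.5196,4.3549) (cross=19.660)
ex = (C−B)/|BC| = (0.3072,0.9516); ey = (-0.9516,0.3072)
P = B + -2.81·ex + 2.12·ey = (-0.2826,-0.5229)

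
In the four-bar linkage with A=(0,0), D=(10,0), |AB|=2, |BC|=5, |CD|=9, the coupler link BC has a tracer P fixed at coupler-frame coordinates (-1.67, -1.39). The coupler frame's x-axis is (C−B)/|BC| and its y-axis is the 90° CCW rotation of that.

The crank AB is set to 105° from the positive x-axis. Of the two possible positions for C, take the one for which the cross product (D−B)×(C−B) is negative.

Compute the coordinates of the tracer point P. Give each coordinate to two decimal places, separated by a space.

A=(0,0), D=(10.00,0)
B = A + 2.00·(cos105°, sin105°) = (-0.5176, 1.9319)
|BD| = 10.6936
circle(B,5.00) ∩ circle(D,9.00): a=2.7284, h=4.1900
  candidates: C₊=(2.9228,5.5600) cross=44.806; C₋=(1.4089,-2.6821) cross=-44.806
  mode - wants cross < 0 → take C=(1.4089,-2.6821) (cross=-44.806)
ex = (C−B)/|BC| = (0.3853,-0.9228); ey = (0.9228,0.3853)
P = B + -1.67·ex + -1.39·ey = (-2.4438,2.9373)

-2.44 2.94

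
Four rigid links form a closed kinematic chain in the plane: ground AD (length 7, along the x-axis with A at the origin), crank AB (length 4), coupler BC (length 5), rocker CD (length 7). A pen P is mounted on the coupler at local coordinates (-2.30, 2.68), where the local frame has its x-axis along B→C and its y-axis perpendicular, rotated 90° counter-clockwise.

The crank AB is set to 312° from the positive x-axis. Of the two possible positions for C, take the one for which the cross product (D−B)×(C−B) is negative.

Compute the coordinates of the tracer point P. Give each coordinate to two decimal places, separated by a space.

3.35 0.49

A=(0,0), D=(7.00,0)
B = A + 4.00·(cos312°, sin312°) = (2.6765, -2.9726)
|BD| = 5.2468
circle(B,5.00) ∩ circle(D,7.00): a=0.3363, h=4.9887
  candidates: C₊=(0.1273,1.3287) cross=26.174; C₋=(5.7800,-6.8929) cross=-26.174
  mode - wants cross < 0 → take C=(5.7800,-6.8929) (cross=-26.174)
ex = (C−B)/|BC| = (0.6207,-0.7841); ey = (0.7841,0.6207)
P = B + -2.30·ex + 2.68·ey = (3.3502,0.4942)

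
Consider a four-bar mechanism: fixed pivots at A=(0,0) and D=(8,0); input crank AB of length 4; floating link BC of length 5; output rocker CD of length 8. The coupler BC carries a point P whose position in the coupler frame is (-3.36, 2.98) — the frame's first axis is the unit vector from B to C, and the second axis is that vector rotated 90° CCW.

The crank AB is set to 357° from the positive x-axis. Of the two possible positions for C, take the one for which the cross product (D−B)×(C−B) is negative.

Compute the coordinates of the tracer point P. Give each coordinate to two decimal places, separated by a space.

8.30 1.07

A=(0,0), D=(8.00,0)
B = A + 4.00·(cos357°, sin357°) = (3.9945, -0.2093)
|BD| = 4.0109
circle(B,5.00) ∩ circle(D,8.00): a=-2.8562, h=4.1039
  candidates: C₊=(0.9280,3.7399) cross=16.461; C₋=(1.3564,-4.4567) cross=-16.461
  mode - wants cross < 0 → take C=(1.3564,-4.4567) (cross=-16.461)
ex = (C−B)/|BC| = (-0.5276,-0.8495); ey = (0.8495,-0.5276)
P = B + -3.36·ex + 2.98·ey = (8.2988,1.0726)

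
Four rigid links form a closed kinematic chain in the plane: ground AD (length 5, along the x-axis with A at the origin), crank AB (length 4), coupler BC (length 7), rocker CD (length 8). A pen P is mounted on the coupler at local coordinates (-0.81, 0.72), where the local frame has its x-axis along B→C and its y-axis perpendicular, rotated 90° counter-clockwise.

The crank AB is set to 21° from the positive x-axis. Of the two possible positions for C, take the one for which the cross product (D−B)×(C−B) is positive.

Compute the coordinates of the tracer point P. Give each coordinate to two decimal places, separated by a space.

2.75 0.98

A=(0,0), D=(5.00,0)
B = A + 4.00·(cos21°, sin21°) = (3.7343, 1.4335)
|BD| = 1.9123
circle(B,7.00) ∩ circle(D,8.00): a=-2.9659, h=6.3406
  candidates: C₊=(6.5243,7.8534) cross=12.125; C₋=(-2.9818,-0.5399) cross=-12.125
  mode + wants cross > 0 → take C=(6.5243,7.8534) (cross=12.125)
ex = (C−B)/|BC| = (0.3986,0.9171); ey = (-0.9171,0.3986)
P = B + -0.81·ex + 0.72·ey = (2.7511,0.9776)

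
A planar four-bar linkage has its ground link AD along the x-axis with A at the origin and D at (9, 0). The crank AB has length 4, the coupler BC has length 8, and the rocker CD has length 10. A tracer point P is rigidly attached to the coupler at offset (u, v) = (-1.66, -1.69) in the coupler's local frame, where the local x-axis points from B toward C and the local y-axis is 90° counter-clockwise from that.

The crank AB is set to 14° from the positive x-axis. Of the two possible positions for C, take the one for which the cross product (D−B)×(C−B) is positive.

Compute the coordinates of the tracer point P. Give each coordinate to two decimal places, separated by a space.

5.43 -0.82

A=(0,0), D=(9.00,0)
B = A + 4.00·(cos14°, sin14°) = (3.8812, 0.9677)
|BD| = 5.2095
circle(B,8.00) ∩ circle(D,10.00): a=-0.8505, h=7.9547
  candidates: C₊=(4.5231,8.9419) cross=41.440; C₋=(1.5679,-6.6905) cross=-41.440
  mode + wants cross > 0 → take C=(4.5231,8.9419) (cross=41.440)
ex = (C−B)/|BC| = (0.0802,0.9968); ey = (-0.9968,0.0802)
P = B + -1.66·ex + -1.69·ey = (5.4325,-0.8226)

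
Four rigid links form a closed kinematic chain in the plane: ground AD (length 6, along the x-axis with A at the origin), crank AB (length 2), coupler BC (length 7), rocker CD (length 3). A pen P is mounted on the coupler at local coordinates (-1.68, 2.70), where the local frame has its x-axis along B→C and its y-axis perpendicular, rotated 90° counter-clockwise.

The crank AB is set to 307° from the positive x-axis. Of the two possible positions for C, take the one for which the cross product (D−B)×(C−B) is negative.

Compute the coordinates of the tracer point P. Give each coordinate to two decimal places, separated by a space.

A=(0,0), D=(6.00,0)
B = A + 2.00·(cos307°, sin307°) = (1.2036, -1.5973)
|BD| = 5.0553
circle(B,7.00) ∩ circle(D,3.00): a=6.4839, h=2.6380
  candidates: C₊=(6.5219,2.9543) cross=13.336; C₋=(8.1889,-2.0515) cross=-13.336
  mode - wants cross < 0 → take C=(8.1889,-2.0515) (cross=-13.336)
ex = (C−B)/|BC| = (0.9979,-0.0649); ey = (0.0649,0.9979)
P = B + -1.68·ex + 2.70·ey = (-0.2976,1.2061)

-0.30 1.21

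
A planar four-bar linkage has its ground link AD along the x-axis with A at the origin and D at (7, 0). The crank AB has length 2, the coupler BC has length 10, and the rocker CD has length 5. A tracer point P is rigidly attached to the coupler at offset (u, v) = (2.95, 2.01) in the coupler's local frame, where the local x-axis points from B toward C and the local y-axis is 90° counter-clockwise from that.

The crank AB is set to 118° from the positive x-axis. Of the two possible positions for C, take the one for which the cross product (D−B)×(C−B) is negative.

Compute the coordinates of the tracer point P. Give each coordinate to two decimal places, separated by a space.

2.60 1.26

A=(0,0), D=(7.00,0)
B = A + 2.00·(cos118°, sin118°) = (-0.9389, 1.7659)
|BD| = 8.1330
circle(B,10.00) ∩ circle(D,5.00): a=8.6773, h=4.9703
  candidates: C₊=(8.6106,4.7335) cross=40.423; C₋=(6.4522,-4.9699) cross=-40.423
  mode - wants cross < 0 → take C=(6.4522,-4.9699) (cross=-40.423)
ex = (C−B)/|BC| = (0.7391,-0.6736); ey = (0.6736,0.7391)
P = B + 2.95·ex + 2.01·ey = (2.5953,1.2645)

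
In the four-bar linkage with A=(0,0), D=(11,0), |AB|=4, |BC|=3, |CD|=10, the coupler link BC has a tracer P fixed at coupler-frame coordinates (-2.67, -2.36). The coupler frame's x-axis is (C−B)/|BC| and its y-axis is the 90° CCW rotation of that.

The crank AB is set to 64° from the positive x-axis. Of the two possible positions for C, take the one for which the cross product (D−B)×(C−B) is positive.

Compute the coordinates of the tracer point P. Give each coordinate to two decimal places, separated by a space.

2.56 0.12

A=(0,0), D=(11.00,0)
B = A + 4.00·(cos64°, sin64°) = (1.7535, 3.5952)
|BD| = 9.9209
circle(B,3.00) ∩ circle(D,10.00): a=0.3741, h=2.9766
  candidates: C₊=(3.1809,6.2339) cross=29.530; C₋=(1.0235,0.6853) cross=-29.530
  mode + wants cross > 0 → take C=(3.1809,6.2339) (cross=29.530)
ex = (C−B)/|BC| = (0.4758,0.8796); ey = (-0.8796,0.4758)
P = B + -2.67·ex + -2.36·ey = (2.5589,0.1239)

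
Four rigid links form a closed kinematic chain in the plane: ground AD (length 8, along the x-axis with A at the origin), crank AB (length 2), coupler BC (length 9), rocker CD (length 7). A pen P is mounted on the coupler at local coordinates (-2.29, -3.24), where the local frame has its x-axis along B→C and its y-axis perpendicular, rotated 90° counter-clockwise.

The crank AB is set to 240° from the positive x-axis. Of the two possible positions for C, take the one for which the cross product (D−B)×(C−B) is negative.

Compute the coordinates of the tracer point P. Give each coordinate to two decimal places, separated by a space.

A=(0,0), D=(8.00,0)
B = A + 2.00·(cos240°, sin240°) = (-1.0000, -1.7321)
|BD| = 9.1652
circle(B,9.00) ∩ circle(D,7.00): a=6.3283, h=6.3994
  candidates: C₊=(4.0049,5.7480) cross=58.652; C₋=(6.4237,-6.8202) cross=-58.652
  mode - wants cross < 0 → take C=(6.4237,-6.8202) (cross=-58.652)
ex = (C−B)/|BC| = (0.8249,-0.5654); ey = (0.5654,0.8249)
P = B + -2.29·ex + -3.24·ey = (-4.7206,-3.1099)

-4.72 -3.11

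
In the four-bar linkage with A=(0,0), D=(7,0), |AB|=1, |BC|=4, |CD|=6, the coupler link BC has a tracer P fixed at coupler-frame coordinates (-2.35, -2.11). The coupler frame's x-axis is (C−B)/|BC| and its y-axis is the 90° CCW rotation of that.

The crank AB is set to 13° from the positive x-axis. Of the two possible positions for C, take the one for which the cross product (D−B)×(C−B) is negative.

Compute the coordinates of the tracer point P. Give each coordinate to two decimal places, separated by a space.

-1.75 1.82

A=(0,0), D=(7.00,0)
B = A + 1.00·(cos13°, sin13°) = (0.9744, 0.2250)
|BD| = 6.0298
circle(B,4.00) ∩ circle(D,6.00): a=1.3565, h=3.7630
  candidates: C₊=(2.4703,3.9347) cross=22.690; C₋=(2.1895,-3.5860) cross=-22.690
  mode - wants cross < 0 → take C=(2.1895,-3.5860) (cross=-22.690)
ex = (C−B)/|BC| = (0.3038,-0.9527); ey = (0.9527,0.3038)
P = B + -2.35·ex + -2.11·ey = (-1.7498,1.8229)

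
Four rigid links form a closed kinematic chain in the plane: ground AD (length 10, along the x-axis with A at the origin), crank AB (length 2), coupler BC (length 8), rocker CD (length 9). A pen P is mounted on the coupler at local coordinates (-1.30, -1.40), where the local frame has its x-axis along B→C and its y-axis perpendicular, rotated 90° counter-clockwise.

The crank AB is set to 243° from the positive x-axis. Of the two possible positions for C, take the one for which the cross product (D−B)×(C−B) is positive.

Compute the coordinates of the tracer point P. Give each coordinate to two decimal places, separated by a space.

A=(0,0), D=(10.00,0)
B = A + 2.00·(cos243°, sin243°) = (-0.9080, -1.7820)
|BD| = 11.0526
circle(B,8.00) ∩ circle(D,9.00): a=4.7572, h=6.4318
  candidates: C₊=(2.7500,5.3327) cross=71.089; C₋=(4.8240,-7.3627) cross=-71.089
  mode + wants cross > 0 → take C=(2.7500,5.3327) (cross=71.089)
ex = (C−B)/|BC| = (0.4572,0.8893); ey = (-0.8893,0.4572)
P = B + -1.30·ex + -1.40·ey = (-0.2573,-3.5783)

-0.26 -3.58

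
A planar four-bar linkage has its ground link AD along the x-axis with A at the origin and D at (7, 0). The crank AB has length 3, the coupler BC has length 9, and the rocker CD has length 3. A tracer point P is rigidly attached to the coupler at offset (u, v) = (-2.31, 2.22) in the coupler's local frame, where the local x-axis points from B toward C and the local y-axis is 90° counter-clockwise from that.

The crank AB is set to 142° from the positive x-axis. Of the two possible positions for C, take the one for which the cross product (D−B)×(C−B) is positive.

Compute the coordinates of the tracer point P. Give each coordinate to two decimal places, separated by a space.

A=(0,0), D=(7.00,0)
B = A + 3.00·(cos142°, sin142°) = (-2.3640, 1.8470)
|BD| = 9.5444
circle(B,9.00) ∩ circle(D,3.00): a=8.5441, h=2.8283
  candidates: C₊=(6.5658,2.9684) cross=26.994; C₋=(5.4712,-2.5812) cross=-26.994
  mode + wants cross > 0 → take C=(6.5658,2.9684) (cross=26.994)
ex = (C−B)/|BC| = (0.9922,0.1246); ey = (-0.1246,0.9922)
P = B + -2.31·ex + 2.22·ey = (-4.9326,3.7618)

-4.93 3.76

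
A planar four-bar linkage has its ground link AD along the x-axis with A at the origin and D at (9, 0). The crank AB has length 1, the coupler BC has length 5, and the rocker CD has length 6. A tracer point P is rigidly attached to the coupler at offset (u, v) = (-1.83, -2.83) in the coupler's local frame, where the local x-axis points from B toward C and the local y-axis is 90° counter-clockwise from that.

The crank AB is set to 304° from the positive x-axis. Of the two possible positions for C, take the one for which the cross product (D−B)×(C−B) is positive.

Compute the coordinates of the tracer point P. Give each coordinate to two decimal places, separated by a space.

A=(0,0), D=(9.00,0)
B = A + 1.00·(cos304°, sin304°) = (0.5592, -0.8290)
|BD| = 8.4814
circle(B,5.00) ∩ circle(D,6.00): a=3.5922, h=3.4779
  candidates: C₊=(3.7943,2.9833) cross=29.498; C₋=(4.4742,-3.9392) cross=-29.498
  mode + wants cross > 0 → take C=(3.7943,2.9833) (cross=29.498)
ex = (C−B)/|BC| = (0.6470,0.7625); ey = (-0.7625,0.6470)
P = B + -1.83·ex + -2.83·ey = (1.5330,-4.0554)

1.53 -4.06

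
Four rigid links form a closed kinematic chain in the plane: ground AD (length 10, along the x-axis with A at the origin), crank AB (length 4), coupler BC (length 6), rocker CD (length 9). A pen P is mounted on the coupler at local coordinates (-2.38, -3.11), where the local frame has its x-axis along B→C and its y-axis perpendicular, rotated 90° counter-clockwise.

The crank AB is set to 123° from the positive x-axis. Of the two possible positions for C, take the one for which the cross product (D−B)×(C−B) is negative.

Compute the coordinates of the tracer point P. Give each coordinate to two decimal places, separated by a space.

A=(0,0), D=(10.00,0)
B = A + 4.00·(cos123°, sin123°) = (-2.1786, 3.3547)
|BD| = 12.6321
circle(B,6.00) ∩ circle(D,9.00): a=4.5349, h=3.9287
  candidates: C₊=(3.2368,5.9380) cross=49.628; C₋=(1.1502,-1.6373) cross=-49.628
  mode - wants cross < 0 → take C=(1.1502,-1.6373) (cross=-49.628)
ex = (C−B)/|BC| = (0.5548,-0.8320); ey = (0.8320,0.5548)
P = B + -2.38·ex + -3.11·ey = (-6.0864,3.6094)

-6.09 3.61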